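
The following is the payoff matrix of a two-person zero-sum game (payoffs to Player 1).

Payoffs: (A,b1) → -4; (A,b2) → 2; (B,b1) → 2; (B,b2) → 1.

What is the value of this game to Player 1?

Row minima: A → -4, B → 1; maximin = 1.
Column maxima: b1 → 2, b2 → 2; minimax = 2.
1 ≠ 2, so there is no saddle point; optimal play is mixed.
Let Player 1 play A with probability p. Expected payoff against b1: (-4)p + 2(1−p) = −6p + 2; against b2: 2p + 1(1−p) = p + 1.
Setting these equal: −6p + 2 = p + 1 ⇒ −7p = -1 ⇒ p = 1/7, and the value is (-6)·(1/7) + 2 = 8/7.
For Player 2: with q = P(b1), equating A's and B's payoffs gives −6q + 2 = q + 1 ⇒ q = 1/7.

8/7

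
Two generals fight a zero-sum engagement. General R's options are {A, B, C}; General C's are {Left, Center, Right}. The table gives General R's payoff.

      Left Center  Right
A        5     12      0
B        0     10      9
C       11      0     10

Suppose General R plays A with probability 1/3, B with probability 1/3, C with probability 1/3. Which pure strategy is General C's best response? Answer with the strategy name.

Left

If General C plays Left, General R's expected payoff is (1/3)·5 + (1/3)·0 + (1/3)·11 = 16/3.
If General C plays Center, General R's expected payoff is (1/3)·12 + (1/3)·10 + (1/3)·0 = 22/3.
If General C plays Right, General R's expected payoff is (1/3)·0 + (1/3)·9 + (1/3)·10 = 19/3.
General C minimizes General R's payoff; the smallest is 16/3, so the best response is Left.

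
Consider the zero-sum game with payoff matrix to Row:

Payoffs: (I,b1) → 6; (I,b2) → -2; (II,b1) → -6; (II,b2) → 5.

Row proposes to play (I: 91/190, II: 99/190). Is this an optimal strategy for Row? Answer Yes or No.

Against b1 this mix gives (91/190)·6 + (99/190)·(-6) = -24/95.
Against b2 this mix gives (91/190)·(-2) + (99/190)·5 = 313/190.
Column will play b1, holding Row to -24/95. Shifting weight toward the row that does better against b1 would raise this floor (the equalizing mix achieves 18/19 against both b1 and b2), so the proposed strategy is not optimal.

No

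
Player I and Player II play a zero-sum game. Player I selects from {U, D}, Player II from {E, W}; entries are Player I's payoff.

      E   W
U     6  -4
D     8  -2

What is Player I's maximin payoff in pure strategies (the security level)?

Row minima: U → -4, D → -2.
The best of these is -2.

-2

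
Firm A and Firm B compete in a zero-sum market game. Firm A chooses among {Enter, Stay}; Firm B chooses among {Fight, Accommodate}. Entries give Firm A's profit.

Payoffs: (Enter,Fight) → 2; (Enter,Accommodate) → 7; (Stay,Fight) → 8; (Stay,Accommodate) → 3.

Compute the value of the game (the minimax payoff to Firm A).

5

Row minima: Enter → 2, Stay → 3; maximin = 3.
Column maxima: Fight → 8, Accommodate → 7; minimax = 7.
3 ≠ 7, so there is no saddle point; optimal play is mixed.
Let Firm A play Enter with probability p. Expected payoff against Fight: 2p + 8(1−p) = −6p + 8; against Accommodate: 7p + 3(1−p) = 4p + 3.
Setting these equal: −6p + 8 = 4p + 3 ⇒ −10p = -5 ⇒ p = 1/2, and the value is (-6)·(1/2) + 8 = 5.
For Firm B: with q = P(Fight), equating Enter's and Stay's payoffs gives −5q + 7 = 5q + 3 ⇒ q = 2/5.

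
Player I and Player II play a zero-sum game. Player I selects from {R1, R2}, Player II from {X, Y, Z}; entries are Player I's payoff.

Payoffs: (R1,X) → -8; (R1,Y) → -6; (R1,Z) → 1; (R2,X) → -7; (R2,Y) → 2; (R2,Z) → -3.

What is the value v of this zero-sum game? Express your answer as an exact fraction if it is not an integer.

Row minima: R1 → -8, R2 → -7; maximin = -7.
Column maxima: X → -7, Y → 2, Z → 1; minimax = -7.
Since maximin = minimax = -7, there is a saddle point and the value is -7.

-7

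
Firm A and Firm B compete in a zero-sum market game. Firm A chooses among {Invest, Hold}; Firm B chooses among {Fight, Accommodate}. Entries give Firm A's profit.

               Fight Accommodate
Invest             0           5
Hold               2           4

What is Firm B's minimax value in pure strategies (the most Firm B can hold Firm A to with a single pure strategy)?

Column maxima: Fight → 2, Accommodate → 5.
The smallest of these is 2.

2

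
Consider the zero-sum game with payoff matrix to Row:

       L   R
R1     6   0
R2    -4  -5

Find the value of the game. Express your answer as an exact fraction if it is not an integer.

Row minima: R1 → 0, R2 → -5; maximin = 0.
Column maxima: L → 6, R → 0; minimax = 0.
Since maximin = minimax = 0, there is a saddle point and the value is 0.

0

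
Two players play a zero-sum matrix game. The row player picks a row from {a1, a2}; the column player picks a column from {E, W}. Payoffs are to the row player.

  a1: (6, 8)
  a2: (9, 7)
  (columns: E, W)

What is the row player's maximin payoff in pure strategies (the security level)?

7

Row minima: a1 → 6, a2 → 7.
The best of these is 7.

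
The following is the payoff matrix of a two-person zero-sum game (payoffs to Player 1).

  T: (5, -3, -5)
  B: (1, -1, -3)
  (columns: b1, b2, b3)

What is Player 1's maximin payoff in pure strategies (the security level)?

-3

Row minima: T → -5, B → -3.
The best of these is -3.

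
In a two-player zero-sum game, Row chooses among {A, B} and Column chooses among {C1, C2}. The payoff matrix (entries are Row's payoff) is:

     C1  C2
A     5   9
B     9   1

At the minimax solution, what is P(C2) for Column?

1/3

Row minima: A → 5, B → 1; maximin = 5.
Column maxima: C1 → 9, C2 → 9; minimax = 9.
5 ≠ 9, so there is no saddle point; optimal play is mixed.
Let Row play A with probability p. Expected payoff against C1: 5p + 9(1−p) = −4p + 9; against C2: 9p + 1(1−p) = 8p + 1.
Setting these equal: −4p + 9 = 8p + 1 ⇒ −12p = -8 ⇒ p = 2/3, and the value is (-4)·(2/3) + 9 = 19/3.
For Column: with q = P(C1), equating A's and B's payoffs gives −4q + 9 = 8q + 1 ⇒ q = 2/3.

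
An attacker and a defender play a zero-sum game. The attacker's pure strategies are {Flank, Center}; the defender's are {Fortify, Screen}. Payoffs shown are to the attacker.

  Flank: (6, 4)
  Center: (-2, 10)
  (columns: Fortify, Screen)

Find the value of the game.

Row minima: Flank → 4, Center → -2; maximin = 4.
Column maxima: Fortify → 6, Screen → 10; minimax = 6.
4 ≠ 6, so there is no saddle point; optimal play is mixed.
Let the attacker play Flank with probability p. Expected payoff against Fortify: 6p + (-2)(1−p) = 8p − 2; against Screen: 4p + 10(1−p) = −6p + 10.
Setting these equal: 8p − 2 = −6p + 10 ⇒ 14p = 12 ⇒ p = 6/7, and the value is (8)·(6/7) − 2 = 34/7.
For the defender: with q = P(Fortify), equating Flank's and Center's payoffs gives 2q + 4 = −12q + 10 ⇒ q = 3/7.

34/7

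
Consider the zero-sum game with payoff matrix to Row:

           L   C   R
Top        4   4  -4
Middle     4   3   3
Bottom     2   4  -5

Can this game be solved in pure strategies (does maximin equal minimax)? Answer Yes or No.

Row minima: Top → -4, Middle → 3, Bottom → -5; maximin = 3.
Column maxima: L → 4, C → 4, R → 3; minimax = 3.
maximin = minimax = 3, so a saddle point exists.

Yes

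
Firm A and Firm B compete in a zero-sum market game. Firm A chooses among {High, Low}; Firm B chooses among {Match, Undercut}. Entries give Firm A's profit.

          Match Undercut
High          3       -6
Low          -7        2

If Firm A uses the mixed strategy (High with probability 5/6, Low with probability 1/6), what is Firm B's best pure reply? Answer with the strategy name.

Undercut

If Firm B plays Match, Firm A's expected payoff is (5/6)·3 + (1/6)·(-7) = 4/3.
If Firm B plays Undercut, Firm A's expected payoff is (5/6)·(-6) + (1/6)·2 = -14/3.
Firm B minimizes Firm A's payoff; the smallest is -14/3, so the best response is Undercut.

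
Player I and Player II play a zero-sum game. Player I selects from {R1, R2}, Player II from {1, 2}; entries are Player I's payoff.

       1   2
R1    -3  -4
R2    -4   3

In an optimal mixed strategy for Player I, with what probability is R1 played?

7/8

Row minima: R1 → -4, R2 → -4; maximin = -4.
Column maxima: 1 → -3, 2 → 3; minimax = -3.
-4 ≠ -3, so there is no saddle point; optimal play is mixed.
Let Player I play R1 with probability p. Expected payoff against 1: (-3)p + (-4)(1−p) = p − 4; against 2: (-4)p + 3(1−p) = −7p + 3.
Setting these equal: p − 4 = −7p + 3 ⇒ 8p = 7 ⇒ p = 7/8, and the value is (1)·(7/8) − 4 = -25/8.
For Player II: with q = P(1), equating R1's and R2's payoffs gives q − 4 = −7q + 3 ⇒ q = 7/8.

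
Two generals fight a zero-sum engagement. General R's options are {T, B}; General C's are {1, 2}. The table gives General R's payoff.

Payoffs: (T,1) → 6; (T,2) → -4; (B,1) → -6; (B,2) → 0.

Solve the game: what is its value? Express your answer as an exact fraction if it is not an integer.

-3/2

Row minima: T → -4, B → -6; maximin = -4.
Column maxima: 1 → 6, 2 → 0; minimax = 0.
-4 ≠ 0, so there is no saddle point; optimal play is mixed.
Let General R play T with probability p. Expected payoff against 1: 6p + (-6)(1−p) = 12p − 6; against 2: (-4)p + 0(1−p) = −4p.
Setting these equal: 12p − 6 = −4p ⇒ 16p = 6 ⇒ p = 3/8, and the value is (12)·(3/8) − 6 = -3/2.
For General C: with q = P(1), equating T's and B's payoffs gives 10q − 4 = −6q ⇒ q = 1/4.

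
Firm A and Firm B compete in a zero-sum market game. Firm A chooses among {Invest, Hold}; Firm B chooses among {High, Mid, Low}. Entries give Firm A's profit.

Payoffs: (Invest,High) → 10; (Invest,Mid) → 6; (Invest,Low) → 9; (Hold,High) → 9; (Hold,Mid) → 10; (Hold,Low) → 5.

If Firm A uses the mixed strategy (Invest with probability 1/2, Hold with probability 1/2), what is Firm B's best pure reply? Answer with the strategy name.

Low

If Firm B plays High, Firm A's expected payoff is (1/2)·10 + (1/2)·9 = 19/2.
If Firm B plays Mid, Firm A's expected payoff is (1/2)·6 + (1/2)·10 = 8.
If Firm B plays Low, Firm A's expected payoff is (1/2)·9 + (1/2)·5 = 7.
Firm B minimizes Firm A's payoff; the smallest is 7, so the best response is Low.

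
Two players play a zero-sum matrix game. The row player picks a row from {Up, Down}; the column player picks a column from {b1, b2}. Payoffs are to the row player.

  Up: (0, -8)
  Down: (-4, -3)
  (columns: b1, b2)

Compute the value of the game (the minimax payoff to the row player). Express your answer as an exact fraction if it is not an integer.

Row minima: Up → -8, Down → -4; maximin = -4.
Column maxima: b1 → 0, b2 → -3; minimax = -3.
-4 ≠ -3, so there is no saddle point; optimal play is mixed.
Let the row player play Up with probability p. Expected payoff against b1: 0p + (-4)(1−p) = 4p − 4; against b2: (-8)p + (-3)(1−p) = −5p − 3.
Setting these equal: 4p − 4 = −5p − 3 ⇒ 9p = 1 ⇒ p = 1/9, and the value is (4)·(1/9) − 4 = -32/9.
For the column player: with q = P(b1), equating Up's and Down's payoffs gives 8q − 8 = −q − 3 ⇒ q = 5/9.

-32/9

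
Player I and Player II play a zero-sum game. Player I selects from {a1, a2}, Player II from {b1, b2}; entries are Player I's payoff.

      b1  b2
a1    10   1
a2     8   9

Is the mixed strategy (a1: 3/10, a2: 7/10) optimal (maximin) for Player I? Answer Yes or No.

No

Against b1 this mix gives (3/10)·10 + (7/10)·8 = 43/5.
Against b2 this mix gives (3/10)·1 + (7/10)·9 = 33/5.
Player II will play b2, holding Player I to 33/5. Shifting weight toward the row that does better against b2 would raise this floor (the equalizing mix achieves 41/5 against both b2 and b1), so the proposed strategy is not optimal.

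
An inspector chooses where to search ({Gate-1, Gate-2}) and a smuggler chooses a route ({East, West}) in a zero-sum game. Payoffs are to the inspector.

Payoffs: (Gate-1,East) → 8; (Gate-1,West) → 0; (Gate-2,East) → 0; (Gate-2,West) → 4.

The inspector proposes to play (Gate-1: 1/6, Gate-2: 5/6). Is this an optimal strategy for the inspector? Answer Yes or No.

Against East this mix gives (1/6)·8 + (5/6)·0 = 4/3.
Against West this mix gives (1/6)·0 + (5/6)·4 = 10/3.
The smuggler will play East, holding the inspector to 4/3. Shifting weight toward the row that does better against East would raise this floor (the equalizing mix achieves 8/3 against both East and West), so the proposed strategy is not optimal.

No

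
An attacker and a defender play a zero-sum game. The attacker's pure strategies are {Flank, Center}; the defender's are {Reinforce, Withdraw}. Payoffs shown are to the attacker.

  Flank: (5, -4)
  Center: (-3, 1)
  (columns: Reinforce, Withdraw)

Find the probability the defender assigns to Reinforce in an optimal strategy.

Row minima: Flank → -4, Center → -3; maximin = -3.
Column maxima: Reinforce → 5, Withdraw → 1; minimax = 1.
-3 ≠ 1, so there is no saddle point; optimal play is mixed.
Let the attacker play Flank with probability p. Expected payoff against Reinforce: 5p + (-3)(1−p) = 8p − 3; against Withdraw: (-4)p + 1(1−p) = −5p + 1.
Setting these equal: 8p − 3 = −5p + 1 ⇒ 13p = 4 ⇒ p = 4/13, and the value is (8)·(4/13) − 3 = -7/13.
For the defender: with q = P(Reinforce), equating Flank's and Center's payoffs gives 9q − 4 = −4q + 1 ⇒ q = 5/13.

5/13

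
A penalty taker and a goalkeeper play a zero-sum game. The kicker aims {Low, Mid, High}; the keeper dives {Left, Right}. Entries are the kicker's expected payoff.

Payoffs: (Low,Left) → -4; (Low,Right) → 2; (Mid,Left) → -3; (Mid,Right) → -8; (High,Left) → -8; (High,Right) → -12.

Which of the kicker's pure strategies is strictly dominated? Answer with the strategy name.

High

Low gives a strictly higher payoff than High against every column: -4 > -8, 2 > -12.
So High is strictly dominated and the kicker never plays it.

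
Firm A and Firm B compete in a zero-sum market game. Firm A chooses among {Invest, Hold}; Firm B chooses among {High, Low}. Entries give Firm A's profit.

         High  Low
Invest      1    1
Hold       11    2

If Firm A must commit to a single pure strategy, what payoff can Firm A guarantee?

2

Row minima: Invest → 1, Hold → 2.
The best of these is 2.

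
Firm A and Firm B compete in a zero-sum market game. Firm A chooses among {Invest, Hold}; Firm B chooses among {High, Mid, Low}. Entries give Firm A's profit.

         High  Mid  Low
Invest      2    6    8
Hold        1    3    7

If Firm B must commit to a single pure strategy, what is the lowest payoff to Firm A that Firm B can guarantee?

2

Column maxima: High → 2, Mid → 6, Low → 8.
The smallest of these is 2.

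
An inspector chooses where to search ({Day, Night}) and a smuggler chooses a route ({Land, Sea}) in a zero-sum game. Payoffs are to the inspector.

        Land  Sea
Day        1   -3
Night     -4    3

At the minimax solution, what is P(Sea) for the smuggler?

Row minima: Day → -3, Night → -4; maximin = -3.
Column maxima: Land → 1, Sea → 3; minimax = 1.
-3 ≠ 1, so there is no saddle point; optimal play is mixed.
Let the inspector play Day with probability p. Expected payoff against Land: 1p + (-4)(1−p) = 5p − 4; against Sea: (-3)p + 3(1−p) = −6p + 3.
Setting these equal: 5p − 4 = −6p + 3 ⇒ 11p = 7 ⇒ p = 7/11, and the value is (5)·(7/11) − 4 = -9/11.
For the smuggler: with q = P(Land), equating Day's and Night's payoffs gives 4q − 3 = −7q + 3 ⇒ q = 6/11.

5/11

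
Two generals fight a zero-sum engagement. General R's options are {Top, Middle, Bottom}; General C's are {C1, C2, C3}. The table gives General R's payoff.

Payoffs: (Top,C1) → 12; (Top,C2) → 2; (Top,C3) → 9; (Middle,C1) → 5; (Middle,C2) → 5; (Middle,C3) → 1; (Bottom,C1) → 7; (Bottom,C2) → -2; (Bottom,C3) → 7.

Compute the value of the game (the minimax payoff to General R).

Row minima: Top → 2, Middle → 1, Bottom → -2; maximin = 2.
Column maxima: C1 → 12, C2 → 5, C3 → 9; minimax = 5.
2 ≠ 5, so there is no saddle point; optimal play is mixed.
Bottom is strictly dominated by Top, so General R never plays it.
With Bottom eliminated, C1 is strictly dominated by C3 (it gives General R strictly more in every remaining row), so General C never plays it.
On the remaining 2×2 (Top, Middle vs C2, C3):
Let General R play Top with probability p. Expected payoff against C2: 2p + 5(1−p) = −3p + 5; against C3: 9p + 1(1−p) = 8p + 1.
Setting these equal: −3p + 5 = 8p + 1 ⇒ −11p = -4 ⇒ p = 4/11, and the value is (-3)·(4/11) + 5 = 43/11.
For General C: with q = P(C2), equating Top's and Middle's payoffs gives −7q + 9 = 4q + 1 ⇒ q = 8/11.

43/11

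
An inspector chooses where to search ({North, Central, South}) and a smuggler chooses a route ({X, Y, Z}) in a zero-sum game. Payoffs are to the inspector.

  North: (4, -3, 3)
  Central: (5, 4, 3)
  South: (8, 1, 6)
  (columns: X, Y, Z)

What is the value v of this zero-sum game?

Row minima: North → -3, Central → 3, South → 1; maximin = 3.
Column maxima: X → 8, Y → 4, Z → 6; minimax = 4.
3 ≠ 4, so there is no saddle point; optimal play is mixed.
North is strictly dominated by South, so the inspector never plays it.
X is strictly dominated by Y (it gives the inspector strictly more in every row), so the smuggler never plays it.
On the remaining 2×2 (Central, South vs Y, Z):
Let the inspector play Central with probability p. Expected payoff against Y: 4p + 1(1−p) = 3p + 1; against Z: 3p + 6(1−p) = −3p + 6.
Setting these equal: 3p + 1 = −3p + 6 ⇒ 6p = 5 ⇒ p = 5/6, and the value is (3)·(5/6) + 1 = 7/2.
For the smuggler: with q = P(Y), equating Central's and South's payoffs gives q + 3 = −5q + 6 ⇒ q = 1/2.

7/2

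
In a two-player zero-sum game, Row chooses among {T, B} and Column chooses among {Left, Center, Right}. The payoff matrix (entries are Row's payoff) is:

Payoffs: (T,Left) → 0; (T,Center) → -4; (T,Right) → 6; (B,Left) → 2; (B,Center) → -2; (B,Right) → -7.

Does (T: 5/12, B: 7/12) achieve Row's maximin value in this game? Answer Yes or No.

No

Against Left this mix gives (5/12)·0 + (7/12)·2 = 7/6.
Against Center this mix gives (5/12)·(-4) + (7/12)·(-2) = -17/6.
Against Right this mix gives (5/12)·6 + (7/12)·(-7) = -19/12.
Column will play Center, holding Row to -17/6. Shifting weight toward the row that does better against Center would raise this floor (the equalizing mix achieves -8/3 against both Center and Right), so the proposed strategy is not optimal.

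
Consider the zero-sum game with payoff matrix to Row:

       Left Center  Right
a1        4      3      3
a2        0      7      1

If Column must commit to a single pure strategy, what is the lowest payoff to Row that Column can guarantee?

3

Column maxima: Left → 4, Center → 7, Right → 3.
The smallest of these is 3.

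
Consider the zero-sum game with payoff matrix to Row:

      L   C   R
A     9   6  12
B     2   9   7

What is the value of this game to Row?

69/10

Row minima: A → 6, B → 2; maximin = 6.
Column maxima: L → 9, C → 9, R → 12; minimax = 9.
6 ≠ 9, so there is no saddle point; optimal play is mixed.
R is strictly dominated by L (it gives Row strictly more in every row), so Column never plays it.
On the remaining 2×2 (A, B vs L, C):
Let Row play A with probability p. Expected payoff against L: 9p + 2(1−p) = 7p + 2; against C: 6p + 9(1−p) = −3p + 9.
Setting these equal: 7p + 2 = −3p + 9 ⇒ 10p = 7 ⇒ p = 7/10, and the value is (7)·(7/10) + 2 = 69/10.
For Column: with q = P(L), equating A's and B's payoffs gives 3q + 6 = −7q + 9 ⇒ q = 3/10.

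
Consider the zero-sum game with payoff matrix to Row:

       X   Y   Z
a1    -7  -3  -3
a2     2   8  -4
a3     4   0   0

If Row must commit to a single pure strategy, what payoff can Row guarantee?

0

Row minima: a1 → -7, a2 → -4, a3 → 0.
The best of these is 0.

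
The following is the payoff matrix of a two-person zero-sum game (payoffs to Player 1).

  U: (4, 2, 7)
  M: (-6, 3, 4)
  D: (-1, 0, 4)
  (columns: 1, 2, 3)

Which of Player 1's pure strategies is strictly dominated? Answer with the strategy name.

D

U gives a strictly higher payoff than D against every column: 4 > -1, 2 > 0, 7 > 4.
So D is strictly dominated and Player 1 never plays it.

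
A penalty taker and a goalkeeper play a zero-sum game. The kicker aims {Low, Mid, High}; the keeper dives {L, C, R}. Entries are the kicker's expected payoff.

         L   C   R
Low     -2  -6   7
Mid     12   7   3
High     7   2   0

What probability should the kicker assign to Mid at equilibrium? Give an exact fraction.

13/17

Row minima: Low → -6, Mid → 3, High → 0; maximin = 3.
Column maxima: L → 12, C → 7, R → 7; minimax = 7.
3 ≠ 7, so there is no saddle point; optimal play is mixed.
High is strictly dominated by Mid, so the kicker never plays it.
L is strictly dominated by C (it gives the kicker strictly more in every row), so the keeper never plays it.
On the remaining 2×2 (Low, Mid vs C, R):
Let the kicker play Low with probability p. Expected payoff against C: (-6)p + 7(1−p) = −13p + 7; against R: 7p + 3(1−p) = 4p + 3.
Setting these equal: −13p + 7 = 4p + 3 ⇒ −17p = -4 ⇒ p = 4/17, and the value is (-13)·(4/17) + 7 = 67/17.
For the keeper: with q = P(C), equating Low's and Mid's payoffs gives −13q + 7 = 4q + 3 ⇒ q = 4/17.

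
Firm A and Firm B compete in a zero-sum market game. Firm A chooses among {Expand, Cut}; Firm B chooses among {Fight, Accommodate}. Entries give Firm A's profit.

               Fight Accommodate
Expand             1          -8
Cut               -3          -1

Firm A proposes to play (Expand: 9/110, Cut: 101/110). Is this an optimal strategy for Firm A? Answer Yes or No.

No

Against Fight this mix gives (9/110)·1 + (101/110)·(-3) = -147/55.
Against Accommodate this mix gives (9/110)·(-8) + (101/110)·(-1) = -173/110.
Firm B will play Fight, holding Firm A to -147/55. Shifting weight toward the row that does better against Fight would raise this floor (the equalizing mix achieves -25/11 against both Fight and Accommodate), so the proposed strategy is not optimal.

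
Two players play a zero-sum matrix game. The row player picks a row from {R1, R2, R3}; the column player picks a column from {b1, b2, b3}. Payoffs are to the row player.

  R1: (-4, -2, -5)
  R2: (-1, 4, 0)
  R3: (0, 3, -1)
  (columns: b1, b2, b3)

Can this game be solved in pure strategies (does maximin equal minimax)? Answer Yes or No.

No

Row minima: R1 → -5, R2 → -1, R3 → -1; maximin = -1.
Column maxima: b1 → 0, b2 → 4, b3 → 0; minimax = 0.
-1 ≠ 0, so no pure-strategy equilibrium exists.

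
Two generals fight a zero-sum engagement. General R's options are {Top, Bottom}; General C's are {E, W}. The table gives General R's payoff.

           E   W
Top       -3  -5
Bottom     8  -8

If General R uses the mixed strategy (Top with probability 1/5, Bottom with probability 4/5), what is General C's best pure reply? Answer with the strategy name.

W

If General C plays E, General R's expected payoff is (1/5)·(-3) + (4/5)·8 = 29/5.
If General C plays W, General R's expected payoff is (1/5)·(-5) + (4/5)·(-8) = -37/5.
General C minimizes General R's payoff; the smallest is -37/5, so the best response is W.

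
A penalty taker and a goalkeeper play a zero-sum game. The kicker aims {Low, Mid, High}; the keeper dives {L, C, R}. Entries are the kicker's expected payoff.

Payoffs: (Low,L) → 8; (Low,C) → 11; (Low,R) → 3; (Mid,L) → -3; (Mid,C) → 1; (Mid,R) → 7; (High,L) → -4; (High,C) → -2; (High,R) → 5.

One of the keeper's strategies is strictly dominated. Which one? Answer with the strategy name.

C

L holds the kicker's payoff strictly below C in every row: 8 < 11, -3 < 1, -4 < -2.
So C is strictly dominated for the keeper.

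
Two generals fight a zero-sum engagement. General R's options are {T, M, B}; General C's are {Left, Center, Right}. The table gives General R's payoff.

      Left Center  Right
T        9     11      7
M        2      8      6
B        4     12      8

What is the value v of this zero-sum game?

22/3

Row minima: T → 7, M → 2, B → 4; maximin = 7.
Column maxima: Left → 9, Center → 12, Right → 8; minimax = 8.
7 ≠ 8, so there is no saddle point; optimal play is mixed.
M is strictly dominated by T, so General R never plays it.
Center is strictly dominated by Left (it gives General R strictly more in every row), so General C never plays it.
On the remaining 2×2 (T, B vs Left, Right):
Let General R play T with probability p. Expected payoff against Left: 9p + 4(1−p) = 5p + 4; against Right: 7p + 8(1−p) = −p + 8.
Setting these equal: 5p + 4 = −p + 8 ⇒ 6p = 4 ⇒ p = 2/3, and the value is (5)·(2/3) + 4 = 22/3.
For General C: with q = P(Left), equating T's and B's payoffs gives 2q + 7 = −4q + 8 ⇒ q = 1/6.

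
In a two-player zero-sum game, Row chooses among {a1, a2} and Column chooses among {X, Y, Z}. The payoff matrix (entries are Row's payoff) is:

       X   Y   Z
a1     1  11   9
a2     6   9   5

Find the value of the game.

49/9

Row minima: a1 → 1, a2 → 5; maximin = 5.
Column maxima: X → 6, Y → 11, Z → 9; minimax = 6.
5 ≠ 6, so there is no saddle point; optimal play is mixed.
Y is strictly dominated by X (it gives Row strictly more in every row), so Column never plays it.
On the remaining 2×2 (a1, a2 vs X, Z):
Let Row play a1 with probability p. Expected payoff against X: 1p + 6(1−p) = −5p + 6; against Z: 9p + 5(1−p) = 4p + 5.
Setting these equal: −5p + 6 = 4p + 5 ⇒ −9p = -1 ⇒ p = 1/9, and the value is (-5)·(1/9) + 6 = 49/9.
For Column: with q = P(X), equating a1's and a2's payoffs gives −8q + 9 = q + 5 ⇒ q = 4/9.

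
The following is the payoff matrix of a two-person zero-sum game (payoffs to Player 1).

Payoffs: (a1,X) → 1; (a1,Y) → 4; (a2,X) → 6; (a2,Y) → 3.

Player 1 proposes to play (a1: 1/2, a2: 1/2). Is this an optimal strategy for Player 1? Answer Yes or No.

Against X this mix gives (1/2)·1 + (1/2)·6 = 7/2.
Against Y this mix gives (1/2)·4 + (1/2)·3 = 7/2.
All of Player 2's active replies (X, Y) yield 7/2, and no column does worse for Player 1. The mix makes Player 2 indifferent and guarantees 7/2, so it is optimal.

Yes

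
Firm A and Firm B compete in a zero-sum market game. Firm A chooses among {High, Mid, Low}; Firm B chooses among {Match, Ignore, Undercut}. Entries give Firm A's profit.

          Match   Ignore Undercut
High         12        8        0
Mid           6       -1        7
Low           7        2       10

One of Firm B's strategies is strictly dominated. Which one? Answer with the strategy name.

Ignore holds Firm A's payoff strictly below Match in every row: 8 < 12, -1 < 6, 2 < 7.
So Match is strictly dominated for Firm B.

Match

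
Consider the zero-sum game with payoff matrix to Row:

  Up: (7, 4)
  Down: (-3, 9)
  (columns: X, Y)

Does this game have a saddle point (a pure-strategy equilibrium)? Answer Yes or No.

Row minima: Up → 4, Down → -3; maximin = 4.
Column maxima: X → 7, Y → 9; minimax = 7.
4 ≠ 7, so no pure-strategy equilibrium exists.

No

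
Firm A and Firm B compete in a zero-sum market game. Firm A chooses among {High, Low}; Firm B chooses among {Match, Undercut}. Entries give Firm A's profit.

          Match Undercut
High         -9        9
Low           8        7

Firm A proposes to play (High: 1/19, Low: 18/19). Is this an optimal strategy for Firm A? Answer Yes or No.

Yes

Against Match this mix gives (1/19)·(-9) + (18/19)·8 = 135/19.
Against Undercut this mix gives (1/19)·9 + (18/19)·7 = 135/19.
All of Firm B's active replies (Match, Undercut) yield 135/19, and no column does worse for Firm A. The mix makes Firm B indifferent and guarantees 135/19, so it is optimal.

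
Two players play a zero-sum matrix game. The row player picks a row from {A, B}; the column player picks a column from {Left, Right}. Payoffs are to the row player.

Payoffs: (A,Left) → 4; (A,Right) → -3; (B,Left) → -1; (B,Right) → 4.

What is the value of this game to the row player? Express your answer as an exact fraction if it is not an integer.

13/12

Row minima: A → -3, B → -1; maximin = -1.
Column maxima: Left → 4, Right → 4; minimax = 4.
-1 ≠ 4, so there is no saddle point; optimal play is mixed.
Let the row player play A with probability p. Expected payoff against Left: 4p + (-1)(1−p) = 5p − 1; against Right: (-3)p + 4(1−p) = −7p + 4.
Setting these equal: 5p − 1 = −7p + 4 ⇒ 12p = 5 ⇒ p = 5/12, and the value is (5)·(5/12) − 1 = 13/12.
For the column player: with q = P(Left), equating A's and B's payoffs gives 7q − 3 = −5q + 4 ⇒ q = 7/12.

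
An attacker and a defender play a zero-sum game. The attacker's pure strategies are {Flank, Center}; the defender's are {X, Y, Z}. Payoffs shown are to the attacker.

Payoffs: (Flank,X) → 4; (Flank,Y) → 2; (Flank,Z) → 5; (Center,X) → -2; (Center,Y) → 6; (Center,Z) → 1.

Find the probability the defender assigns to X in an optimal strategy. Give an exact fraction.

Row minima: Flank → 2, Center → -2; maximin = 2.
Column maxima: X → 4, Y → 6, Z → 5; minimax = 4.
2 ≠ 4, so there is no saddle point; optimal play is mixed.
Z is strictly dominated by X (it gives the attacker strictly more in every row), so the defender never plays it.
On the remaining 2×2 (Flank, Center vs X, Y):
Let the attacker play Flank with probability p. Expected payoff against X: 4p + (-2)(1−p) = 6p − 2; against Y: 2p + 6(1−p) = −4p + 6.
Setting these equal: 6p − 2 = −4p + 6 ⇒ 10p = 8 ⇒ p = 4/5, and the value is (6)·(4/5) − 2 = 14/5.
For the defender: with q = P(X), equating Flank's and Center's payoffs gives 2q + 2 = −8q + 6 ⇒ q = 2/5.

2/5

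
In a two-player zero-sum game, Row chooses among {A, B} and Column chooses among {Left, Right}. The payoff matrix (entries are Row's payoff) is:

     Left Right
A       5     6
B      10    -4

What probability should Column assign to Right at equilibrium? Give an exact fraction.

Row minima: A → 5, B → -4; maximin = 5.
Column maxima: Left → 10, Right → 6; minimax = 6.
5 ≠ 6, so there is no saddle point; optimal play is mixed.
Let Row play A with probability p. Expected payoff against Left: 5p + 10(1−p) = −5p + 10; against Right: 6p + (-4)(1−p) = 10p − 4.
Setting these equal: −5p + 10 = 10p − 4 ⇒ −15p = -14 ⇒ p = 14/15, and the value is (-5)·(14/15) + 10 = 16/3.
For Column: with q = P(Left), equating A's and B's payoffs gives −q + 6 = 14q − 4 ⇒ q = 2/3.

1/3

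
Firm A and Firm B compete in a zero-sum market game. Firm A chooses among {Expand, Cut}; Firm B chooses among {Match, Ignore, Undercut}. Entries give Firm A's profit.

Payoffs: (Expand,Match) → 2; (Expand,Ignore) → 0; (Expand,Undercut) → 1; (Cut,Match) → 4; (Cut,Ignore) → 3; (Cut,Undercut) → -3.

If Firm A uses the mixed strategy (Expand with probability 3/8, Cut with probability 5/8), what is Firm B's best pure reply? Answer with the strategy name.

Undercut

If Firm B plays Match, Firm A's expected payoff is (3/8)·2 + (5/8)·4 = 13/4.
If Firm B plays Ignore, Firm A's expected payoff is (3/8)·0 + (5/8)·3 = 15/8.
If Firm B plays Undercut, Firm A's expected payoff is (3/8)·1 + (5/8)·(-3) = -3/2.
Firm B minimizes Firm A's payoff; the smallest is -3/2, so the best response is Undercut.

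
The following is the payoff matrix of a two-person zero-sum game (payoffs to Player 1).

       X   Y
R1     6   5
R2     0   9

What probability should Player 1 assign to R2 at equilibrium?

Row minima: R1 → 5, R2 → 0; maximin = 5.
Column maxima: X → 6, Y → 9; minimax = 6.
5 ≠ 6, so there is no saddle point; optimal play is mixed.
Let Player 1 play R1 with probability p. Expected payoff against X: 6p + 0(1−p) = 6p; against Y: 5p + 9(1−p) = −4p + 9.
Setting these equal: 6p = −4p + 9 ⇒ 10p = 9 ⇒ p = 9/10, and the value is (6)·(9/10) = 27/5.
For Player 2: with q = P(X), equating R1's and R2's payoffs gives q + 5 = −9q + 9 ⇒ q = 2/5.

1/10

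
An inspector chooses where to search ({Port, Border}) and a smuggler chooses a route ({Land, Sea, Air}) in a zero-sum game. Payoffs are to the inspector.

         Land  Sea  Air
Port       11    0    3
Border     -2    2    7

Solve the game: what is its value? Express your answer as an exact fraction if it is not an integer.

Row minima: Port → 0, Border → -2; maximin = 0.
Column maxima: Land → 11, Sea → 2, Air → 7; minimax = 2.
0 ≠ 2, so there is no saddle point; optimal play is mixed.
Air is strictly dominated by Sea (it gives the inspector strictly more in every row), so the smuggler never plays it.
On the remaining 2×2 (Port, Border vs Land, Sea):
Let the inspector play Port with probability p. Expected payoff against Land: 11p + (-2)(1−p) = 13p − 2; against Sea: 0p + 2(1−p) = −2p + 2.
Setting these equal: 13p − 2 = −2p + 2 ⇒ 15p = 4 ⇒ p = 4/15, and the value is (13)·(4/15) − 2 = 22/15.
For the smuggler: with q = P(Land), equating Port's and Border's payoffs gives 11q = −4q + 2 ⇒ q = 2/15.

22/15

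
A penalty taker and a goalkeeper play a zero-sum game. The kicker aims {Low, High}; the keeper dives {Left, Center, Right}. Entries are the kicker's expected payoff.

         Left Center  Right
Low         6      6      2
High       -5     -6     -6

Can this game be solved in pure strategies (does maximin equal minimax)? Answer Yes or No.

Row minima: Low → 2, High → -6; maximin = 2.
Column maxima: Left → 6, Center → 6, Right → 2; minimax = 2.
maximin = minimax = 2, so a saddle point exists.

Yes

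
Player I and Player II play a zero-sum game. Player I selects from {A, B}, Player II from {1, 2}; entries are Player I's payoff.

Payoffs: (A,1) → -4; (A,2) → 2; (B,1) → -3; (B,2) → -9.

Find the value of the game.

Row minima: A → -4, B → -9; maximin = -4.
Column maxima: 1 → -3, 2 → 2; minimax = -3.
-4 ≠ -3, so there is no saddle point; optimal play is mixed.
Let Player I play A with probability p. Expected payoff against 1: (-4)p + (-3)(1−p) = −p − 3; against 2: 2p + (-9)(1−p) = 11p − 9.
Setting these equal: −p − 3 = 11p − 9 ⇒ −12p = -6 ⇒ p = 1/2, and the value is (-1)·(1/2) − 3 = -7/2.
For Player II: with q = P(1), equating A's and B's payoffs gives −6q + 2 = 6q − 9 ⇒ q = 11/12.

-7/2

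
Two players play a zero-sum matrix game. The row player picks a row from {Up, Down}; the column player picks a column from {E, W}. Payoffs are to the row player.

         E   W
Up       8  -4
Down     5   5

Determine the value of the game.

5

Row minima: Up → -4, Down → 5; maximin = 5.
Column maxima: E → 8, W → 5; minimax = 5.
Since maximin = minimax = 5, there is a saddle point and the value is 5.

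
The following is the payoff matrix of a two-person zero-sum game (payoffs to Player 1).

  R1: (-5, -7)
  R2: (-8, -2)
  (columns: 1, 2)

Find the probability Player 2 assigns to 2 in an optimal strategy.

Row minima: R1 → -7, R2 → -8; maximin = -7.
Column maxima: 1 → -5, 2 → -2; minimax = -5.
-7 ≠ -5, so there is no saddle point; optimal play is mixed.
Let Player 1 play R1 with probability p. Expected payoff against 1: (-5)p + (-8)(1−p) = 3p − 8; against 2: (-7)p + (-2)(1−p) = −5p − 2.
Setting these equal: 3p − 8 = −5p − 2 ⇒ 8p = 6 ⇒ p = 3/4, and the value is (3)·(3/4) − 8 = -23/4.
For Player 2: with q = P(1), equating R1's and R2's payoffs gives 2q − 7 = −6q − 2 ⇒ q = 5/8.

3/8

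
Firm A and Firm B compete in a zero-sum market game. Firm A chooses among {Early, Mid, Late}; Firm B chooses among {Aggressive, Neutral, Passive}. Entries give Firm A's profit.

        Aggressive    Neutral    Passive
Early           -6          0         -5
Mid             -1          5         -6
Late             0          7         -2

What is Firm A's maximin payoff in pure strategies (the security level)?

Row minima: Early → -6, Mid → -6, Late → -2.
The best of these is -2.

-2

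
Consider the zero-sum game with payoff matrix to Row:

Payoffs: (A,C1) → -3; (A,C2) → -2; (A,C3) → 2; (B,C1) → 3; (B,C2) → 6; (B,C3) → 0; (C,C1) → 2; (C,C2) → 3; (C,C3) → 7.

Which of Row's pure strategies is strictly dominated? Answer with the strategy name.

A

C gives a strictly higher payoff than A against every column: 2 > -3, 3 > -2, 7 > 2.
So A is strictly dominated and Row never plays it.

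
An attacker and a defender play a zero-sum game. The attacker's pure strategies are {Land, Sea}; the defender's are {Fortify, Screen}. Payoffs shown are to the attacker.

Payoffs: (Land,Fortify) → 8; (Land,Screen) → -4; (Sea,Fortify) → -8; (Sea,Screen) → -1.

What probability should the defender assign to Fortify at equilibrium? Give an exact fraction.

3/19

Row minima: Land → -4, Sea → -8; maximin = -4.
Column maxima: Fortify → 8, Screen → -1; minimax = -1.
-4 ≠ -1, so there is no saddle point; optimal play is mixed.
Let the attacker play Land with probability p. Expected payoff against Fortify: 8p + (-8)(1−p) = 16p − 8; against Screen: (-4)p + (-1)(1−p) = −3p − 1.
Setting these equal: 16p − 8 = −3p − 1 ⇒ 19p = 7 ⇒ p = 7/19, and the value is (16)·(7/19) − 8 = -40/19.
For the defender: with q = P(Fortify), equating Land's and Sea's payoffs gives 12q − 4 = −7q − 1 ⇒ q = 3/19.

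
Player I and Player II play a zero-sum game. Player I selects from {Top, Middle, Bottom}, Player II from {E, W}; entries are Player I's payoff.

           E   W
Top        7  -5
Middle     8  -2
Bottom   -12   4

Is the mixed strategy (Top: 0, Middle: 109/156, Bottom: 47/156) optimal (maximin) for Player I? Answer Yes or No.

No

Against E this mix gives (109/156)·8 + (47/156)·(-12) = 77/39.
Against W this mix gives (109/156)·(-2) + (47/156)·4 = -5/26.
Player II will play W, holding Player I to -5/26. Shifting weight toward the row that does better against W would raise this floor (the equalizing mix achieves 4/13 against both W and E), so the proposed strategy is not optimal.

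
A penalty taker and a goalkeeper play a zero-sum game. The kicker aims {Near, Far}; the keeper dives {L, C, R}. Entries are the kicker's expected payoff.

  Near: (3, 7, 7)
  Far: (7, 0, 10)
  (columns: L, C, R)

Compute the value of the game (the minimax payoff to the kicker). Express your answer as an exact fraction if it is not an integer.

Row minima: Near → 3, Far → 0; maximin = 3.
Column maxima: L → 7, C → 7, R → 10; minimax = 7.
3 ≠ 7, so there is no saddle point; optimal play is mixed.
R is strictly dominated by L (it gives the kicker strictly more in every row), so the keeper never plays it.
On the remaining 2×2 (Near, Far vs L, C):
Let the kicker play Near with probability p. Expected payoff against L: 3p + 7(1−p) = −4p + 7; against C: 7p + 0(1−p) = 7p.
Setting these equal: −4p + 7 = 7p ⇒ −11p = -7 ⇒ p = 7/11, and the value is (-4)·(7/11) + 7 = 49/11.
For the keeper: with q = P(L), equating Near's and Far's payoffs gives −4q + 7 = 7q ⇒ q = 7/11.

49/11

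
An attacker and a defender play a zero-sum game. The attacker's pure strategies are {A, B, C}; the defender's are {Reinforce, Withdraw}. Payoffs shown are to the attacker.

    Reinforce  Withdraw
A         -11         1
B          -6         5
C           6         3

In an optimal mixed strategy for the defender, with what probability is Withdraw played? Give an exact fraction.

Row minima: A → -11, B → -6, C → 3; maximin = 3.
Column maxima: Reinforce → 6, Withdraw → 5; minimax = 5.
3 ≠ 5, so there is no saddle point; optimal play is mixed.
A is strictly dominated by B, so the attacker never plays it.
On the remaining 2×2 (B, C vs Reinforce, Withdraw):
Let the attacker play B with probability p. Expected payoff against Reinforce: (-6)p + 6(1−p) = −12p + 6; against Withdraw: 5p + 3(1−p) = 2p + 3.
Setting these equal: −12p + 6 = 2p + 3 ⇒ −14p = -3 ⇒ p = 3/14, and the value is (-12)·(3/14) + 6 = 24/7.
For the defender: with q = P(Reinforce), equating B's and C's payoffs gives −11q + 5 = 3q + 3 ⇒ q = 1/7.

6/7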